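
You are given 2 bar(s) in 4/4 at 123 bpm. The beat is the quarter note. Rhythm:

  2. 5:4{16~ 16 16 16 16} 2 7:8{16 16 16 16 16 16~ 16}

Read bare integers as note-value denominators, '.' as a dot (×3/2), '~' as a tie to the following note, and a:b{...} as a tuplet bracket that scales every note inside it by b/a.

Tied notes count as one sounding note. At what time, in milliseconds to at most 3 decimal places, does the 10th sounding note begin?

note 10 onset = 48/7b = 3344.948ms

1. 0.0ms @ 0 + 1463.415ms (3)
2. 1463.415ms @ 3 + 195.122ms (2/5)
3. 1658.537ms @ 17/5 + 97.561ms (1/5)
4. 1756.098ms @ 18/5 + 97.561ms (1/5)
5. 1853.659ms @ 19/5 + 97.561ms (1/5)
6. 1951.22ms @ 4 + 975.61ms (2)
7. 2926.829ms @ 6 + 139.373ms (2/7)
8. 3066.202ms @ 44/7 + 139.373ms (2/7)
9. 3205.575ms @ 46/7 + 139.373ms (2/7)
10. 3344.948ms @ 48/7 + 139.373ms (2/7)
11. 3484.321ms @ 50/7 + 139.373ms (2/7)
12. 3623.693ms @ 52/7 + 278.746ms (4/7)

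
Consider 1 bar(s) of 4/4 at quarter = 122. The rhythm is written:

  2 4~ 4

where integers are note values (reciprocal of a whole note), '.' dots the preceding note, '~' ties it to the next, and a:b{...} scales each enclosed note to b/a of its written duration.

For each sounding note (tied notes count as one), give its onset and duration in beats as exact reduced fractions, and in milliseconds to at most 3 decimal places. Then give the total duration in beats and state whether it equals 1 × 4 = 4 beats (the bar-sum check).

1) 0.0ms=0b +983.607ms=2b
2) 983.607ms=2b +983.607ms=2b
Σ=4b of 4 (122bpm 4/4) — PASS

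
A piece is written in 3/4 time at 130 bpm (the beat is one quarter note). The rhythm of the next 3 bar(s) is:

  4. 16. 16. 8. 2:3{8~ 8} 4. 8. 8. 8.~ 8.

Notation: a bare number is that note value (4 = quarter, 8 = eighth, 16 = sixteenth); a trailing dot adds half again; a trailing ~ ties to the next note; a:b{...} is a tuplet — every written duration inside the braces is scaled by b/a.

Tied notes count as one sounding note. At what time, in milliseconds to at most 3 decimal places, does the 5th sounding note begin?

note 5 onset = 3b = 1384.615ms

1. 0.0ms @ 0 + 692.308ms (3/2)
2. 692.308ms @ 3/2 + 173.077ms (3/8)
3. 865.385ms @ 15/8 + 173.077ms (3/8)
4. 1038.462ms @ 9/4 + 346.154ms (3/4)
5. 1384.615ms @ 3 + 692.308ms (3/2)
6. 2076.923ms @ 9/2 + 692.308ms (3/2)
7. 2769.231ms @ 6 + 346.154ms (3/4)
8. 3115.385ms @ 27/4 + 346.154ms (3/4)
9. 3461.538ms @ 15/2 + 692.308ms (3/2)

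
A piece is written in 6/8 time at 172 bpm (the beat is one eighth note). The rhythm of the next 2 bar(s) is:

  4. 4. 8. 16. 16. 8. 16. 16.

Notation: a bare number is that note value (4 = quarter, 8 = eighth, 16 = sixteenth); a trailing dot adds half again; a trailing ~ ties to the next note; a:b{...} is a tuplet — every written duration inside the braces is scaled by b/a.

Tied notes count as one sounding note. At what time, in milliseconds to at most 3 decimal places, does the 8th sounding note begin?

1. 0.0ms @ 0 + 1046.512ms (3)
2. 1046.512ms @ 3 + 1046.512ms (3)
3. 2093.023ms @ 6 + 523.256ms (3/2)
4. 2616.279ms @ 15/2 + 261.628ms (3/4)
5. 2877.907ms @ 33/4 + 261.628ms (3/4)
6. 3139.535ms @ 9 + 523.256ms (3/2)
7. 3662.791ms @ 21/2 + 261.628ms (3/4)
8. 3924.419ms @ 45/4 + 261.628ms (3/4)

note 8 onset = 45/4b = 3924.419ms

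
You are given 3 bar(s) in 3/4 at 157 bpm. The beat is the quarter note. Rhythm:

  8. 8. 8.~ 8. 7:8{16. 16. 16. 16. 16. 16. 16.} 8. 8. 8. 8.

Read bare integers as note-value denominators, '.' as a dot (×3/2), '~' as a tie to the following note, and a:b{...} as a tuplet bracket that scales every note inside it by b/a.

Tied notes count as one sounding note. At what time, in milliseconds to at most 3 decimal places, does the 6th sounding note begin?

1. 0.0ms @ 0 + 286.624ms (3/4)
2. 286.624ms @ 3/4 + 286.624ms (3/4)
3. 573.248ms @ 3/2 + 573.248ms (3/2)
4. 1146.497ms @ 3 + 163.785ms (3/7)
5. 1310.282ms @ 24/7 + 163.785ms (3/7)
6. 1474.067ms @ 27/7 + 163.785ms (3/7)
7. 1637.853ms @ 30/7 + 163.785ms (3/7)
8. 1801.638ms @ 33/7 + 163.785ms (3/7)
9. 1965.423ms @ 36/7 + 163.785ms (3/7)
10. 2129.208ms @ 39/7 + 163.785ms (3/7)
11. 2292.994ms @ 6 + 286.624ms (3/4)
12. 2579.618ms @ 27/4 + 286.624ms (3/4)
13. 2866.242ms @ 15/2 + 286.624ms (3/4)
14. 3152.866ms @ 33/4 + 286.624ms (3/4)

note 6 onset = 27/7b = 1474.067ms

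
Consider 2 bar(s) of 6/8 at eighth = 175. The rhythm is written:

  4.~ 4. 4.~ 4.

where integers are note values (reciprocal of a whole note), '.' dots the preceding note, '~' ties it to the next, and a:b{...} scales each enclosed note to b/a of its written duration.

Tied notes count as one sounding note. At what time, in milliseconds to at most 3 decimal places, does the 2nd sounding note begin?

1. 0.0ms @ 0 + 2057.143ms (6)
2. 2057.143ms @ 6 + 2057.143ms (6)

note 2 onset = 6b = 2057.143ms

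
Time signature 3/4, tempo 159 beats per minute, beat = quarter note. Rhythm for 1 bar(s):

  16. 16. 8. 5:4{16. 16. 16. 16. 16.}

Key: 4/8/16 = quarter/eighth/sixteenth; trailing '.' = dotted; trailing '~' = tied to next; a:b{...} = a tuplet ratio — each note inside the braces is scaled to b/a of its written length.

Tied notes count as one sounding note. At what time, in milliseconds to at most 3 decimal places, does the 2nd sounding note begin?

1. 0.0ms @ 0 + 141.509ms (3/8)
2. 141.509ms @ 3/8 + 141.509ms (3/8)
3. 283.019ms @ 3/4 + 283.019ms (3/4)
4. 566.038ms @ 3/2 + 113.208ms (3/10)
5. 679.245ms @ 9/5 + 113.208ms (3/10)
6. 792.453ms @ 21/10 + 113.208ms (3/10)
7. 905.66ms @ 12/5 + 113.208ms (3/10)
8. 1018.868ms @ 27/10 + 113.208ms (3/10)

note 2 onset = 3/8b = 141.509ms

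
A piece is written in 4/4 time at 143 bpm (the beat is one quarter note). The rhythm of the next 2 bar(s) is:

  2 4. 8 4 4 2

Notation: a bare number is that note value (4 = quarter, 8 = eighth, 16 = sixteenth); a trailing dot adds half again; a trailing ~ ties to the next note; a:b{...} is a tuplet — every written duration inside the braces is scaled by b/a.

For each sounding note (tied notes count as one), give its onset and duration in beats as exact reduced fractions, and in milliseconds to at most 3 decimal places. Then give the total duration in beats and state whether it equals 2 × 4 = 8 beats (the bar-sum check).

1) 0.0ms=0b +839.161ms=2b
2) 839.161ms=2b +629.371ms=3/2b
3) 1468.531ms=7/2b +209.79ms=1/2b
4) 1678.322ms=4b +419.58ms=1b
5) 2097.902ms=5b +419.58ms=1b
6) 2517.483ms=6b +839.161ms=2b
Σ=8b of 8 (143bpm 4/4) — PASS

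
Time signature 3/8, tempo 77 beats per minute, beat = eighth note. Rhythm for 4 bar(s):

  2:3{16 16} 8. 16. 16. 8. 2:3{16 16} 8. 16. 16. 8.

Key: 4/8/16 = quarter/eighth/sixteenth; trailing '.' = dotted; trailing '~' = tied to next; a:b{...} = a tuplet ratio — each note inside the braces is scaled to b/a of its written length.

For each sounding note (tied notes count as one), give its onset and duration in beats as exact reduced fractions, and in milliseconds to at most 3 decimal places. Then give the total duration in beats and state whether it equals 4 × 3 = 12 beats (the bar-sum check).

1) 0.0ms=0b +584.416ms=3/4b
2) 584.416ms=3/4b +584.416ms=3/4b
3) 1168.831ms=3/2b +1168.831ms=3/2b
4) 2337.662ms=3b +584.416ms=3/4b
5) 2922.078ms=15/4b +584.416ms=3/4b
6) 3506.494ms=9/2b +1168.831ms=3/2b
7) 4675.325ms=6b +584.416ms=3/4b
8) 5259.74ms=27/4b +584.416ms=3/4b
9) 5844.156ms=15/2b +1168.831ms=3/2b
10) 7012.987ms=9b +584.416ms=3/4b
11) 7597.403ms=39/4b +584.416ms=3/4b
12) 8181.818ms=21/2b +1168.831ms=3/2b
Σ=12b of 12 (77bpm 3/8) — PASS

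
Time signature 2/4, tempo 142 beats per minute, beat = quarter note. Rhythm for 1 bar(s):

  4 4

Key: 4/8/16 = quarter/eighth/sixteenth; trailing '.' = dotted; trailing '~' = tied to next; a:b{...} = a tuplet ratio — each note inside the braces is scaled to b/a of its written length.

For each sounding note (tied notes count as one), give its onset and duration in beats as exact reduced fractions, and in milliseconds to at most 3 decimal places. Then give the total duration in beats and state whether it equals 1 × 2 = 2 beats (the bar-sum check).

1) 0.0ms=0b +422.535ms=1b
2) 422.535ms=1b +422.535ms=1b
Σ=2b of 2 (142bpm 2/4) — PASS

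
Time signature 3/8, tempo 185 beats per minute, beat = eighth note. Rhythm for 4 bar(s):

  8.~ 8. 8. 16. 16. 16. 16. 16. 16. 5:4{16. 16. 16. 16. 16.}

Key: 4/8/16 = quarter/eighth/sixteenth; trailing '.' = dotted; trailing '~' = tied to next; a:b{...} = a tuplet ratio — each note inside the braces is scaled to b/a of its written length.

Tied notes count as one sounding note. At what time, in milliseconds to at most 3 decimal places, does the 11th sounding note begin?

1. 0.0ms @ 0 + 972.973ms (3)
2. 972.973ms @ 3 + 486.486ms (3/2)
3. 1459.459ms @ 9/2 + 243.243ms (3/4)
4. 1702.703ms @ 21/4 + 243.243ms (3/4)
5. 1945.946ms @ 6 + 243.243ms (3/4)
6. 2189.189ms @ 27/4 + 243.243ms (3/4)
7. 2432.432ms @ 15/2 + 243.243ms (3/4)
8. 2675.676ms @ 33/4 + 243.243ms (3/4)
9. 2918.919ms @ 9 + 194.595ms (3/5)
10. 3113.514ms @ 48/5 + 194.595ms (3/5)
11. 3308.108ms @ 51/5 + 194.595ms (3/5)
12. 3502.703ms @ 54/5 + 194.595ms (3/5)
13. 3697.297ms @ 57/5 + 194.595ms (3/5)

note 11 onset = 51/5b = 3308.108ms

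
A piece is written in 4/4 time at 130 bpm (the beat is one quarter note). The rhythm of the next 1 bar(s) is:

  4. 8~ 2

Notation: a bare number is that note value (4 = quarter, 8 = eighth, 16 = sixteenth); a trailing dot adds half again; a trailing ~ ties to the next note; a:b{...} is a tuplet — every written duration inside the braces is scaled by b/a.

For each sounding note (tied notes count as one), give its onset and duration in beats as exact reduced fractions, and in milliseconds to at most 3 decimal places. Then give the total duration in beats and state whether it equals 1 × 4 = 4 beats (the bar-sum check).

1) 0.0ms=0b +692.308ms=3/2b
2) 692.308ms=3/2b +1153.846ms=5/2b
Σ=4b of 4 (130bpm 4/4) — PASS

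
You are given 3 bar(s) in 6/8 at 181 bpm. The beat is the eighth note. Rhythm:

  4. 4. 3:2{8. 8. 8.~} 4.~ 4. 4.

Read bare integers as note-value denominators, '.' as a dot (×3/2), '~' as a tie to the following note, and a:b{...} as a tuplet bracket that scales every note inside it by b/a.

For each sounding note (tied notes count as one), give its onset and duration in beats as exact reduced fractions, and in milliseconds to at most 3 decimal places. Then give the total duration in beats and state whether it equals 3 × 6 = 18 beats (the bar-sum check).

1) 0.0ms=0b +994.475ms=3b
2) 994.475ms=3b +994.475ms=3b
3) 1988.95ms=6b +331.492ms=1b
4) 2320.442ms=7b +331.492ms=1b
5) 2651.934ms=8b +2320.442ms=7b
6) 4972.376ms=15b +994.475ms=3b
Σ=18b of 18 (181bpm 6/8) — PASS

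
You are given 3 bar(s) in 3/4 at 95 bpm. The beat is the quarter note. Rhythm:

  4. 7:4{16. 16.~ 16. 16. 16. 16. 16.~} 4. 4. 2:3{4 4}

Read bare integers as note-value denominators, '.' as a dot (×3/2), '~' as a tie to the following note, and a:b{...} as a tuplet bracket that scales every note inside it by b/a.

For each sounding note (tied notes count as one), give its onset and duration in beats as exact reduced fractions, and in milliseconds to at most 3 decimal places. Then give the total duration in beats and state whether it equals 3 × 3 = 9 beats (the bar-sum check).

1) 0.0ms=0b +947.368ms=3/2b
2) 947.368ms=3/2b +135.338ms=3/14b
3) 1082.707ms=12/7b +270.677ms=3/7b
4) 1353.383ms=15/7b +135.338ms=3/14b
5) 1488.722ms=33/14b +135.338ms=3/14b
6) 1624.06ms=18/7b +135.338ms=3/14b
7) 1759.398ms=39/14b +1082.707ms=12/7b
8) 2842.105ms=9/2b +947.368ms=3/2b
9) 3789.474ms=6b +947.368ms=3/2b
10) 4736.842ms=15/2b +947.368ms=3/2b
Σ=9b of 9 (95bpm 3/4) — PASS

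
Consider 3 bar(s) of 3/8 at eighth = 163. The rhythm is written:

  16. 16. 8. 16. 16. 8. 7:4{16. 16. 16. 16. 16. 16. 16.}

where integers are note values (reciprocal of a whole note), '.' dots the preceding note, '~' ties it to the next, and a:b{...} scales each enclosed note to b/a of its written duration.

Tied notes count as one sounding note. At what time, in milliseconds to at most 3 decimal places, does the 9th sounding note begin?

note 9 onset = 48/7b = 2524.102ms

1. 0.0ms @ 0 + 276.074ms (3/4)
2. 276.074ms @ 3/4 + 276.074ms (3/4)
3. 552.147ms @ 3/2 + 552.147ms (3/2)
4. 1104.294ms @ 3 + 276.074ms (3/4)
5. 1380.368ms @ 15/4 + 276.074ms (3/4)
6. 1656.442ms @ 9/2 + 552.147ms (3/2)
7. 2208.589ms @ 6 + 157.756ms (3/7)
8. 2366.345ms @ 45/7 + 157.756ms (3/7)
9. 2524.102ms @ 48/7 + 157.756ms (3/7)
10. 2681.858ms @ 51/7 + 157.756ms (3/7)
11. 2839.614ms @ 54/7 + 157.756ms (3/7)
12. 2997.371ms @ 57/7 + 157.756ms (3/7)
13. 3155.127ms @ 60/7 + 157.756ms (3/7)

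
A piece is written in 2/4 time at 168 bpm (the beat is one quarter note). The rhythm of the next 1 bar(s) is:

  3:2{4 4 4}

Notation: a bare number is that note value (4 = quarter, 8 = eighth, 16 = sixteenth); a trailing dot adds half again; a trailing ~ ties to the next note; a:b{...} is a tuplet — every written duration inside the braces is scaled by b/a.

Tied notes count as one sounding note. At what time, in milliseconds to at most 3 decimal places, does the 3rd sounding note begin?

1. 0.0ms @ 0 + 238.095ms (2/3)
2. 238.095ms @ 2/3 + 238.095ms (2/3)
3. 476.19ms @ 4/3 + 238.095ms (2/3)

note 3 onset = 4/3b = 476.19ms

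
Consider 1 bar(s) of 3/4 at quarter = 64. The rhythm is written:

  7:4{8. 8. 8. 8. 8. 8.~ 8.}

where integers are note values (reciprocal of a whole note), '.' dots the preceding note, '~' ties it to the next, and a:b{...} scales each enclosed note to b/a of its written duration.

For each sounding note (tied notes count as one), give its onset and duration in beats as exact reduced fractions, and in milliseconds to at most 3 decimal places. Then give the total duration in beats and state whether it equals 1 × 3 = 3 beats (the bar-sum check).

1) 0.0ms=0b +401.786ms=3/7b
2) 401.786ms=3/7b +401.786ms=3/7b
3) 803.571ms=6/7b +401.786ms=3/7b
4) 1205.357ms=9/7b +401.786ms=3/7b
5) 1607.143ms=12/7b +401.786ms=3/7b
6) 2008.929ms=15/7b +803.571ms=6/7b
Σ=3b of 3 (64bpm 3/4) — PASS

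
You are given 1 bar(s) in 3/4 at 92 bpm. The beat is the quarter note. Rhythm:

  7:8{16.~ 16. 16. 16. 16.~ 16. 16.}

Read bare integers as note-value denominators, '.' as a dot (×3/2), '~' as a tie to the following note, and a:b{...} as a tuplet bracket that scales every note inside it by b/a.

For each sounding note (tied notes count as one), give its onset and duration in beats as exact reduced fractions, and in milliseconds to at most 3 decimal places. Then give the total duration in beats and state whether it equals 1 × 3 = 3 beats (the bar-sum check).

1) 0.0ms=0b +559.006ms=6/7b
2) 559.006ms=6/7b +279.503ms=3/7b
3) 838.509ms=9/7b +279.503ms=3/7b
4) 1118.012ms=12/7b +559.006ms=6/7b
5) 1677.019ms=18/7b +279.503ms=3/7b
Σ=3b of 3 (92bpm 3/4) — PASS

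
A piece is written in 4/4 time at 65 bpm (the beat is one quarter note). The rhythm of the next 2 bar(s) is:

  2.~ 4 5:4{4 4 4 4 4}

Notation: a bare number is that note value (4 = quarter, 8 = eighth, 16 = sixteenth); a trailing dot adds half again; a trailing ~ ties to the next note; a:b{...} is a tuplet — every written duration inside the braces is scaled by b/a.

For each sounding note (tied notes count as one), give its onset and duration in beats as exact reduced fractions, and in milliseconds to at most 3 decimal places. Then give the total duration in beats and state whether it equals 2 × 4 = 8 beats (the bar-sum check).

1) 0.0ms=0b +3692.308ms=4b
2) 3692.308ms=4b +738.462ms=4/5b
3) 4430.769ms=24/5b +738.462ms=4/5b
4) 5169.231ms=28/5b +738.462ms=4/5b
5) 5907.692ms=32/5b +738.462ms=4/5b
6) 6646.154ms=36/5b +738.462ms=4/5b
Σ=8b of 8 (65bpm 4/4) — PASS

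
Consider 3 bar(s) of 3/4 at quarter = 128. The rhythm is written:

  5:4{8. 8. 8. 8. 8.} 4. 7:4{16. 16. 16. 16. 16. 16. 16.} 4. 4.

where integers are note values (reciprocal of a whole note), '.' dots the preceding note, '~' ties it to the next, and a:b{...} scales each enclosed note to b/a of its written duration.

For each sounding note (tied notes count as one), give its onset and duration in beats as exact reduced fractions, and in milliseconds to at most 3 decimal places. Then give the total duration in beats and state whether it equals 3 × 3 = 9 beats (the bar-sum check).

1) 0.0ms=0b +281.25ms=3/5b
2) 281.25ms=3/5b +281.25ms=3/5b
3) 562.5ms=6/5b +281.25ms=3/5b
4) 843.75ms=9/5b +281.25ms=3/5b
5) 1125.0ms=12/5b +281.25ms=3/5b
6) 1406.25ms=3b +703.125ms=3/2b
7) 2109.375ms=9/2b +100.446ms=3/14b
8) 2209.821ms=33/7b +100.446ms=3/14b
9) 2310.268ms=69/14b +100.446ms=3/14b
10) 2410.714ms=36/7b +100.446ms=3/14b
11) 2511.161ms=75/14b +100.446ms=3/14b
12) 2611.607ms=39/7b +100.446ms=3/14b
13) 2712.054ms=81/14b +100.446ms=3/14b
14) 2812.5ms=6b +703.125ms=3/2b
15) 3515.625ms=15/2b +703.125ms=3/2b
Σ=9b of 9 (128bpm 3/4) — PASS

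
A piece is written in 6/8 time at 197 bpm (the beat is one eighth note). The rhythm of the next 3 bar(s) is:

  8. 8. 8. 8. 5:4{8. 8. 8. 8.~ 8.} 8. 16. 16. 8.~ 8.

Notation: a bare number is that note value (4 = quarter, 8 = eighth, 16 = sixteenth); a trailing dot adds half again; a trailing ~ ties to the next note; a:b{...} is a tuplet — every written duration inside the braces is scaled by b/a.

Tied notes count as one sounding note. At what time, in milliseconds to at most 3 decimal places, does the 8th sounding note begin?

note 8 onset = 48/5b = 2923.858ms

1. 0.0ms @ 0 + 456.853ms (3/2)
2. 456.853ms @ 3/2 + 456.853ms (3/2)
3. 913.706ms @ 3 + 456.853ms (3/2)
4. 1370.558ms @ 9/2 + 456.853ms (3/2)
5. 1827.411ms @ 6 + 365.482ms (6/5)
6. 2192.893ms @ 36/5 + 365.482ms (6/5)
7. 2558.376ms @ 42/5 + 365.482ms (6/5)
8. 2923.858ms @ 48/5 + 730.964ms (12/5)
9. 3654.822ms @ 12 + 456.853ms (3/2)
10. 4111.675ms @ 27/2 + 228.426ms (3/4)
11. 4340.102ms @ 57/4 + 228.426ms (3/4)
12. 4568.528ms @ 15 + 913.706ms (3)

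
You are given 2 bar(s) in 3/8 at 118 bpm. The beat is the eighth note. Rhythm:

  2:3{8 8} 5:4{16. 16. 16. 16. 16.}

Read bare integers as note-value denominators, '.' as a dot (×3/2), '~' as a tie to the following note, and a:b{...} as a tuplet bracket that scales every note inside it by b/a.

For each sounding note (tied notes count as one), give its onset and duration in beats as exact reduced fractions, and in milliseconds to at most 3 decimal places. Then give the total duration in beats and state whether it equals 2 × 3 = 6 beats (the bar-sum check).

1) 0.0ms=0b +762.712ms=3/2b
2) 762.712ms=3/2b +762.712ms=3/2b
3) 1525.424ms=3b +305.085ms=3/5b
4) 1830.508ms=18/5b +305.085ms=3/5b
5) 2135.593ms=21/5b +305.085ms=3/5b
6) 2440.678ms=24/5b +305.085ms=3/5b
7) 2745.763ms=27/5b +305.085ms=3/5b
Σ=6b of 6 (118bpm 3/8) — PASS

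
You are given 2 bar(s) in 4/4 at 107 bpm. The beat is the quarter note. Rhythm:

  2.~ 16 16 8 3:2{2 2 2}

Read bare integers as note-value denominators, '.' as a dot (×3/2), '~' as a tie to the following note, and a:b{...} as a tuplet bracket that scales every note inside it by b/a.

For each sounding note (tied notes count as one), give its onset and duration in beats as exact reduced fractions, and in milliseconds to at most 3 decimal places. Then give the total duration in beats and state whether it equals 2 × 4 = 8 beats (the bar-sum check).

1) 0.0ms=0b +1822.43ms=13/4b
2) 1822.43ms=13/4b +140.187ms=1/4b
3) 1962.617ms=7/2b +280.374ms=1/2b
4) 2242.991ms=4b +747.664ms=4/3b
5) 2990.654ms=16/3b +747.664ms=4/3b
6) 3738.318ms=20/3b +747.664ms=4/3b
Σ=8b of 8 (107bpm 4/4) — PASS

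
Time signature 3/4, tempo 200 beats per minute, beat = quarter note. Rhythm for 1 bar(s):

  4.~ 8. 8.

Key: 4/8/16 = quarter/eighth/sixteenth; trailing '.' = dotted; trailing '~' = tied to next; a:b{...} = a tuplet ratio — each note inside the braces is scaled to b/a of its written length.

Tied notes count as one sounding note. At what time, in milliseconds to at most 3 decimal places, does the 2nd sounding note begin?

1. 0.0ms @ 0 + 675.0ms (9/4)
2. 675.0ms @ 9/4 + 225.0ms (3/4)

note 2 onset = 9/4b = 675.0ms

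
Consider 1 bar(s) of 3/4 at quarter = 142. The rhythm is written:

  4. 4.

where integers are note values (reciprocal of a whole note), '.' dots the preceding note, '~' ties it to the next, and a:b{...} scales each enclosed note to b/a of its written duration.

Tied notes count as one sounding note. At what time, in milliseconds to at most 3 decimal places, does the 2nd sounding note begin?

note 2 onset = 3/2b = 633.803ms

1. 0.0ms @ 0 + 633.803ms (3/2)
2. 633.803ms @ 3/2 + 633.803ms (3/2)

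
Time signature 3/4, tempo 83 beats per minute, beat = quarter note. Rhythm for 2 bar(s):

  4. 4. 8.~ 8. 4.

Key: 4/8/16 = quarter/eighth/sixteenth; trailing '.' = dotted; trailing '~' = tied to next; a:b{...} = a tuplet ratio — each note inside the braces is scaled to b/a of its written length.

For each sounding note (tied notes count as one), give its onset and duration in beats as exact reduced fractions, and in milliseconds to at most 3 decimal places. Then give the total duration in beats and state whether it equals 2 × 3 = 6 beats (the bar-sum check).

1) 0.0ms=0b +1084.337ms=3/2b
2) 1084.337ms=3/2b +1084.337ms=3/2b
3) 2168.675ms=3b +1084.337ms=3/2b
4) 3253.012ms=9/2b +1084.337ms=3/2b
Σ=6b of 6 (83bpm 3/4) — PASS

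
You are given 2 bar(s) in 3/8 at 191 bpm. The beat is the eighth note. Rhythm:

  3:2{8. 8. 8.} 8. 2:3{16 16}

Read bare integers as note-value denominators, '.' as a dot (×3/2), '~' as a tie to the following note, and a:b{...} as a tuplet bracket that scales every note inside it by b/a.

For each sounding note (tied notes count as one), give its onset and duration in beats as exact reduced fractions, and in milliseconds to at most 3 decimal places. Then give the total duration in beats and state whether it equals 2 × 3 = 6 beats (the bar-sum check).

1) 0.0ms=0b +314.136ms=1b
2) 314.136ms=1b +314.136ms=1b
3) 628.272ms=2b +314.136ms=1b
4) 942.408ms=3b +471.204ms=3/2b
5) 1413.613ms=9/2b +235.602ms=3/4b
6) 1649.215ms=21/4b +235.602ms=3/4b
Σ=6b of 6 (191bpm 3/8) — PASS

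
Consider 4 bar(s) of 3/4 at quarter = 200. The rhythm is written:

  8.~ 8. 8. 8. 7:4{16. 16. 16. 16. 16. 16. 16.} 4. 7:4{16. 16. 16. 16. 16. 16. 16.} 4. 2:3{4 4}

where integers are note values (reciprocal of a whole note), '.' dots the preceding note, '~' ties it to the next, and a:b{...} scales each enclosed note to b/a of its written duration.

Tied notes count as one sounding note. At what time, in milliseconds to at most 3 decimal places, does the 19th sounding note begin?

note 19 onset = 15/2b = 2250.0ms

1. 0.0ms @ 0 + 450.0ms (3/2)
2. 450.0ms @ 3/2 + 225.0ms (3/4)
3. 675.0ms @ 9/4 + 225.0ms (3/4)
4. 900.0ms @ 3 + 64.286ms (3/14)
5. 964.286ms @ 45/14 + 64.286ms (3/14)
6. 1028.571ms @ 24/7 + 64.286ms (3/14)
7. 1092.857ms @ 51/14 + 64.286ms (3/14)
8. 1157.143ms @ 27/7 + 64.286ms (3/14)
9. 1221.429ms @ 57/14 + 64.286ms (3/14)
10. 1285.714ms @ 30/7 + 64.286ms (3/14)
11. 1350.0ms @ 9/2 + 450.0ms (3/2)
12. 1800.0ms @ 6 + 64.286ms (3/14)
13. 1864.286ms @ 87/14 + 64.286ms (3/14)
14. 1928.571ms @ 45/7 + 64.286ms (3/14)
15. 1992.857ms @ 93/14 + 64.286ms (3/14)
16. 2057.143ms @ 48/7 + 64.286ms (3/14)
17. 2121.429ms @ 99/14 + 64.286ms (3/14)
18. 2185.714ms @ 51/7 + 64.286ms (3/14)
19. 2250.0ms @ 15/2 + 450.0ms (3/2)
20. 2700.0ms @ 9 + 450.0ms (3/2)
21. 3150.0ms @ 21/2 + 450.0ms (3/2)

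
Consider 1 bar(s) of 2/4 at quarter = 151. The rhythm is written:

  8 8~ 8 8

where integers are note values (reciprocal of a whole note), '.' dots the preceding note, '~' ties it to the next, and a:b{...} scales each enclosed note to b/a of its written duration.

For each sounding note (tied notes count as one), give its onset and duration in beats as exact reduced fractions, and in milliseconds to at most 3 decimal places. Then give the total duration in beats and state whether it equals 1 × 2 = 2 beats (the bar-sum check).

1) 0.0ms=0b +198.675ms=1/2b
2) 198.675ms=1/2b +397.351ms=1b
3) 596.026ms=3/2b +198.675ms=1/2b
Σ=2b of 2 (151bpm 2/4) — PASS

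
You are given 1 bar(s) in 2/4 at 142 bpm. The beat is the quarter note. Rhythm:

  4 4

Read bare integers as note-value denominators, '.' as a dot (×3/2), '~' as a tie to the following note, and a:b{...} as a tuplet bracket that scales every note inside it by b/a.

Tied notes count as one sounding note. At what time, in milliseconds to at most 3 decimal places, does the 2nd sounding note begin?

note 2 onset = 1b = 422.535ms

1. 0.0ms @ 0 + 422.535ms (1)
2. 422.535ms @ 1 + 422.535ms (1)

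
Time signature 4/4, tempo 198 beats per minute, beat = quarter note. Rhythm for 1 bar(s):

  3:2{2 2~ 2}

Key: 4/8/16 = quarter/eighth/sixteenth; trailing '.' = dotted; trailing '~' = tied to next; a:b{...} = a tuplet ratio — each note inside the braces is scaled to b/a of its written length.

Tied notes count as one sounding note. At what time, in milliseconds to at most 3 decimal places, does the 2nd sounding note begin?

note 2 onset = 4/3b = 404.04ms

1. 0.0ms @ 0 + 404.04ms (4/3)
2. 404.04ms @ 4/3 + 808.081ms (8/3)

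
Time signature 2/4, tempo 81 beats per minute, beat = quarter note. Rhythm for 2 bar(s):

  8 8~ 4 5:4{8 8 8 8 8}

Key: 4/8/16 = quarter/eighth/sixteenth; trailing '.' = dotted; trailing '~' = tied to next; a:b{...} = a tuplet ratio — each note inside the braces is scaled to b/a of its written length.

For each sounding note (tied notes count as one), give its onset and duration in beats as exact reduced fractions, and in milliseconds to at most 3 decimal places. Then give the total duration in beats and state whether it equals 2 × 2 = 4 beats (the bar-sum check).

1) 0.0ms=0b +370.37ms=1/2b
2) 370.37ms=1/2b +1111.111ms=3/2b
3) 1481.481ms=2b +296.296ms=2/5b
4) 1777.778ms=12/5b +296.296ms=2/5b
5) 2074.074ms=14/5b +296.296ms=2/5b
6) 2370.37ms=16/5b +296.296ms=2/5b
7) 2666.667ms=18/5b +296.296ms=2/5b
Σ=4b of 4 (81bpm 2/4) — PASS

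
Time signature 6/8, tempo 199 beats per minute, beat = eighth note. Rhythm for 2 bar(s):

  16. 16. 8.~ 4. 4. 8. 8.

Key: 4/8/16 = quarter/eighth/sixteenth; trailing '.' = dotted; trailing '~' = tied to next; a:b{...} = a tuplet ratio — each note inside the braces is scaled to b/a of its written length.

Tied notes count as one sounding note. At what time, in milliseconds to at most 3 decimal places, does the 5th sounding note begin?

note 5 onset = 9b = 2713.568ms

1. 0.0ms @ 0 + 226.131ms (3/4)
2. 226.131ms @ 3/4 + 226.131ms (3/4)
3. 452.261ms @ 3/2 + 1356.784ms (9/2)
4. 1809.045ms @ 6 + 904.523ms (3)
5. 2713.568ms @ 9 + 452.261ms (3/2)
6. 3165.829ms @ 21/2 + 452.261ms (3/2)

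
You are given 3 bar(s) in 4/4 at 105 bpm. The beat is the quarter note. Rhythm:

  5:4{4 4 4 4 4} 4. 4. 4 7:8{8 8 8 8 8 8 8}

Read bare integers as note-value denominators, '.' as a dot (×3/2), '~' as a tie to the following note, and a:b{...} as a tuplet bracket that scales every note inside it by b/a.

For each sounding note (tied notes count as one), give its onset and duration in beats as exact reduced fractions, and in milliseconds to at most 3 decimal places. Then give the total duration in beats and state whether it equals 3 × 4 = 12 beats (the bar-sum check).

1) 0.0ms=0b +457.143ms=4/5b
2) 457.143ms=4/5b +457.143ms=4/5b
3) 914.286ms=8/5b +457.143ms=4/5b
4) 1371.429ms=12/5b +457.143ms=4/5b
5) 1828.571ms=16/5b +457.143ms=4/5b
6) 2285.714ms=4b +857.143ms=3/2b
7) 3142.857ms=11/2b +857.143ms=3/2b
8) 4000.0ms=7b +571.429ms=1b
9) 4571.429ms=8b +326.531ms=4/7b
10) 4897.959ms=60/7b +326.531ms=4/7b
11) 5224.49ms=64/7b +326.531ms=4/7b
12) 5551.02ms=68/7b +326.531ms=4/7b
13) 5877.551ms=72/7b +326.531ms=4/7b
14) 6204.082ms=76/7b +326.531ms=4/7b
15) 6530.612ms=80/7b +326.531ms=4/7b
Σ=12b of 12 (105bpm 4/4) — PASS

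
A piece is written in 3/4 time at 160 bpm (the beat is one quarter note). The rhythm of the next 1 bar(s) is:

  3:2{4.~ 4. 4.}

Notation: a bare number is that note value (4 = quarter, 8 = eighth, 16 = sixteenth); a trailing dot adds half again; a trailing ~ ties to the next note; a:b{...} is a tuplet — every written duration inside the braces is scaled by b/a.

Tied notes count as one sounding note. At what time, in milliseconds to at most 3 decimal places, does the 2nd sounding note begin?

1. 0.0ms @ 0 + 750.0ms (2)
2. 750.0ms @ 2 + 375.0ms (1)

note 2 onset = 2b = 750.0ms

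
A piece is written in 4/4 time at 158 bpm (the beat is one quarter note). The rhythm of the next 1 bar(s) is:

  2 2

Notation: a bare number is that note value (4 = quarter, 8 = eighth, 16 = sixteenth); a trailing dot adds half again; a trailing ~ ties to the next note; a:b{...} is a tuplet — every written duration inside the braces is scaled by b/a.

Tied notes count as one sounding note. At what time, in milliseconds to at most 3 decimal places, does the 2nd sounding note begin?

1. 0.0ms @ 0 + 759.494ms (2)
2. 759.494ms @ 2 + 759.494ms (2)

note 2 onset = 2b = 759.494ms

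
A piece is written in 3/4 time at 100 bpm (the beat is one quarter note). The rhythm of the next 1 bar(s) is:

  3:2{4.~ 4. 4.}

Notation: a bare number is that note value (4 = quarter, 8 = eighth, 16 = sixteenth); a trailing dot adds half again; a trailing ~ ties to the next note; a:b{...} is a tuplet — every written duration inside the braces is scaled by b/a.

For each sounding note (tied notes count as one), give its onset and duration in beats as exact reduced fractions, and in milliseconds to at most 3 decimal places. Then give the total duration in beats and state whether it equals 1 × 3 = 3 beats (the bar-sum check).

1) 0.0ms=0b +1200.0ms=2b
2) 1200.0ms=2b +600.0ms=1b
Σ=3b of 3 (100bpm 3/4) — PASS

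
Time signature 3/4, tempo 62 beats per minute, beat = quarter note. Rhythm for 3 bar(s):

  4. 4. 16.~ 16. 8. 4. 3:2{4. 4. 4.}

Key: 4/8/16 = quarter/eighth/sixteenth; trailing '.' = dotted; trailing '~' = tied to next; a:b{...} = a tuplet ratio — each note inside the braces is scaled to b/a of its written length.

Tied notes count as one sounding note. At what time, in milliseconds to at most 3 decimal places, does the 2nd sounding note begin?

1. 0.0ms @ 0 + 1451.613ms (3/2)
2. 1451.613ms @ 3/2 + 1451.613ms (3/2)
3. 2903.226ms @ 3 + 725.806ms (3/4)
4. 3629.032ms @ 15/4 + 725.806ms (3/4)
5. 4354.839ms @ 9/2 + 1451.613ms (3/2)
6. 5806.452ms @ 6 + 967.742ms (1)
7. 6774.194ms @ 7 + 967.742ms (1)
8. 7741.935ms @ 8 + 967.742ms (1)

note 2 onset = 3/2b = 1451.613ms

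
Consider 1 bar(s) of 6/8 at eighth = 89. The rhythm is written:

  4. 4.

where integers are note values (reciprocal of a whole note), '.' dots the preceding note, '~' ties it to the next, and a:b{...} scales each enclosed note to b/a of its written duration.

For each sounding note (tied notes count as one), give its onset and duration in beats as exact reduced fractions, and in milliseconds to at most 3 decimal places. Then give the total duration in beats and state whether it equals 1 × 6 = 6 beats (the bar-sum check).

1) 0.0ms=0b +2022.472ms=3b
2) 2022.472ms=3b +2022.472ms=3b
Σ=6b of 6 (89bpm 6/8) — PASS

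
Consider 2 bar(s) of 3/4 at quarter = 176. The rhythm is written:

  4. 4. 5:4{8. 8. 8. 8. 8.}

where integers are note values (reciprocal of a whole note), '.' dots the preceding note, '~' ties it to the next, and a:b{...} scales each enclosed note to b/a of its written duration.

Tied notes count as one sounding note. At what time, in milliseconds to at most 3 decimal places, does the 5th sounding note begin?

note 5 onset = 21/5b = 1431.818ms

1. 0.0ms @ 0 + 511.364ms (3/2)
2. 511.364ms @ 3/2 + 511.364ms (3/2)
3. 1022.727ms @ 3 + 204.545ms (3/5)
4. 1227.273ms @ 18/5 + 204.545ms (3/5)
5. 1431.818ms @ 21/5 + 204.545ms (3/5)
6. 1636.364ms @ 24/5 + 204.545ms (3/5)
7. 1840.909ms @ 27/5 + 204.545ms (3/5)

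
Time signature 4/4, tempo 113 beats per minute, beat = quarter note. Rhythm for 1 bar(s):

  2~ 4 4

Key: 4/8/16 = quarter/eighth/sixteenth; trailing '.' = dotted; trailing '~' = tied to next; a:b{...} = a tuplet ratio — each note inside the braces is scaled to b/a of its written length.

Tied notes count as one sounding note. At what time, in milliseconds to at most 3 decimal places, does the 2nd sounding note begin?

1. 0.0ms @ 0 + 1592.92ms (3)
2. 1592.92ms @ 3 + 530.973ms (1)

note 2 onset = 3b = 1592.92ms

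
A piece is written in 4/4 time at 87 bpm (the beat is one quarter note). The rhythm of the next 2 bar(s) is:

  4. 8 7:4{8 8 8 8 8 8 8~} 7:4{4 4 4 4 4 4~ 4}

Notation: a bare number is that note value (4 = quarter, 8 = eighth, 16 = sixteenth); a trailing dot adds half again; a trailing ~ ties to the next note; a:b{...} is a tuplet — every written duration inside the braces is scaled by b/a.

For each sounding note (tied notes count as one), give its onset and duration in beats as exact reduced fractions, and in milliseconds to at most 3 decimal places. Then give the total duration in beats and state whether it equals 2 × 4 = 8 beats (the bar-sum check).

1) 0.0ms=0b +1034.483ms=3/2b
2) 1034.483ms=3/2b +344.828ms=1/2b
3) 1379.31ms=2b +197.044ms=2/7b
4) 1576.355ms=16/7b +197.044ms=2/7b
5) 1773.399ms=18/7b +197.044ms=2/7b
6) 1970.443ms=20/7b +197.044ms=2/7b
7) 2167.488ms=22/7b +197.044ms=2/7b
8) 2364.532ms=24/7b +197.044ms=2/7b
9) 2561.576ms=26/7b +591.133ms=6/7b
10) 3152.709ms=32/7b +394.089ms=4/7b
11) 3546.798ms=36/7b +394.089ms=4/7b
12) 3940.887ms=40/7b +394.089ms=4/7b
13) 4334.975ms=44/7b +394.089ms=4/7b
14) 4729.064ms=48/7b +788.177ms=8/7b
Σ=8b of 8 (87bpm 4/4) — PASS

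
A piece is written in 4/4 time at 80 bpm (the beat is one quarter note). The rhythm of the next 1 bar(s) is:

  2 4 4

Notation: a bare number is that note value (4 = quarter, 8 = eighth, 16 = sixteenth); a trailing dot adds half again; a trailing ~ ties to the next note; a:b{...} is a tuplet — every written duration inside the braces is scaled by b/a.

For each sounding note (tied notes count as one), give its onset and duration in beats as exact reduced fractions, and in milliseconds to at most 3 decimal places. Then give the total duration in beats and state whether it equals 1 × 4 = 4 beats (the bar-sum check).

1) 0.0ms=0b +1500.0ms=2b
2) 1500.0ms=2b +750.0ms=1b
3) 2250.0ms=3b +750.0ms=1b
Σ=4b of 4 (80bpm 4/4) — PASS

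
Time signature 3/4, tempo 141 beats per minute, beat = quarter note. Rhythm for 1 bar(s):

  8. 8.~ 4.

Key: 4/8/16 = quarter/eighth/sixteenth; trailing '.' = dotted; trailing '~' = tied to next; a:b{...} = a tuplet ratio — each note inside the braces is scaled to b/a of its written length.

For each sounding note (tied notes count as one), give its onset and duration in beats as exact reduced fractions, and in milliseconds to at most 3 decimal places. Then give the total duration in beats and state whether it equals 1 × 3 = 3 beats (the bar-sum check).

1) 0.0ms=0b +319.149ms=3/4b
2) 319.149ms=3/4b +957.447ms=9/4b
Σ=3b of 3 (141bpm 3/4) — PASS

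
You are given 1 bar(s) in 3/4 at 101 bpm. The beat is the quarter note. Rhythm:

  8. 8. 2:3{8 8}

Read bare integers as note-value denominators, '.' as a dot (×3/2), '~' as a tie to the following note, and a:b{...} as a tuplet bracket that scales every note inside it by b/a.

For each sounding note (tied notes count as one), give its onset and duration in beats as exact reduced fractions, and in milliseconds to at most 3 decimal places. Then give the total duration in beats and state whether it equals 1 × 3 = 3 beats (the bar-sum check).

1) 0.0ms=0b +445.545ms=3/4b
2) 445.545ms=3/4b +445.545ms=3/4b
3) 891.089ms=3/2b +445.545ms=3/4b
4) 1336.634ms=9/4b +445.545ms=3/4b
Σ=3b of 3 (101bpm 3/4) — PASS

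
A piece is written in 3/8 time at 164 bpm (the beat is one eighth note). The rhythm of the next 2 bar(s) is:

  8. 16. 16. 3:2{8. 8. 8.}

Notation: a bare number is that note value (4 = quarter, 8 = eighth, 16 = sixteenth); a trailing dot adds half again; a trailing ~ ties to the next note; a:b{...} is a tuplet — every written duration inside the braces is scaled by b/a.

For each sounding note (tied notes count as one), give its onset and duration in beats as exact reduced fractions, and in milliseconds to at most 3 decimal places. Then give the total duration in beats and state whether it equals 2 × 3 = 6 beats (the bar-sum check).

1) 0.0ms=0b +548.78ms=3/2b
2) 548.78ms=3/2b +274.39ms=3/4b
3) 823.171ms=9/4b +274.39ms=3/4b
4) 1097.561ms=3b +365.854ms=1b
5) 1463.415ms=4b +365.854ms=1b
6) 1829.268ms=5b +365.854ms=1b
Σ=6b of 6 (164bpm 3/8) — PASS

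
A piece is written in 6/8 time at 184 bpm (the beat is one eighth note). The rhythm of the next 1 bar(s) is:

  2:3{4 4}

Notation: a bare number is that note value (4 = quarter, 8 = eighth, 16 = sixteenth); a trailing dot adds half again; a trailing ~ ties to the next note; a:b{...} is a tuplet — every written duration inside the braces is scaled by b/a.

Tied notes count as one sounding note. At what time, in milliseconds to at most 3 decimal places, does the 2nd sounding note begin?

1. 0.0ms @ 0 + 978.261ms (3)
2. 978.261ms @ 3 + 978.261ms (3)

note 2 onset = 3b = 978.261ms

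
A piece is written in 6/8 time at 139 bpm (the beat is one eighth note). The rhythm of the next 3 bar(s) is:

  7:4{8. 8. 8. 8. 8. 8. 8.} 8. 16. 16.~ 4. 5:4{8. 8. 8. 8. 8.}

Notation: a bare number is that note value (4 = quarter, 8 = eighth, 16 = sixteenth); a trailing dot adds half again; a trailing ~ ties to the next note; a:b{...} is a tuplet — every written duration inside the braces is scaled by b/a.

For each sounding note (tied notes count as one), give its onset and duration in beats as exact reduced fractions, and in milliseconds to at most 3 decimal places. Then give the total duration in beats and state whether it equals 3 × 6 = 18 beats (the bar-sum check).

1) 0.0ms=0b +369.99ms=6/7b
2) 369.99ms=6/7b +369.99ms=6/7b
3) 739.979ms=12/7b +369.99ms=6/7b
4) 1109.969ms=18/7b +369.99ms=6/7b
5) 1479.959ms=24/7b +369.99ms=6/7b
6) 1849.949ms=30/7b +369.99ms=6/7b
7) 2219.938ms=36/7b +369.99ms=6/7b
8) 2589.928ms=6b +647.482ms=3/2b
9) 3237.41ms=15/2b +323.741ms=3/4b
10) 3561.151ms=33/4b +1618.705ms=15/4b
11) 5179.856ms=12b +517.986ms=6/5b
12) 5697.842ms=66/5b +517.986ms=6/5b
13) 6215.827ms=72/5b +517.986ms=6/5b
14) 6733.813ms=78/5b +517.986ms=6/5b
15) 7251.799ms=84/5b +517.986ms=6/5b
Σ=18b of 18 (139bpm 6/8) — PASS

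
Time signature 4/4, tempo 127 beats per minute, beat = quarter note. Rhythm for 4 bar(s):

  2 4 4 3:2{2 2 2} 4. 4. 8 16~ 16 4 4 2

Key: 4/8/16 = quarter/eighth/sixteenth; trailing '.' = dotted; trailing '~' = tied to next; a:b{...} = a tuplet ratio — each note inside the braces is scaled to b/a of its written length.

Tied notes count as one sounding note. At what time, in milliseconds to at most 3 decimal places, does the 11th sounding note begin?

1. 0.0ms @ 0 + 944.882ms (2)
2. 944.882ms @ 2 + 472.441ms (1)
3. 1417.323ms @ 3 + 472.441ms (1)
4. 1889.764ms @ 4 + 629.921ms (4/3)
5. 2519.685ms @ 16/3 + 629.921ms (4/3)
6. 3149.606ms @ 20/3 + 629.921ms (4/3)
7. 3779.528ms @ 8 + 708.661ms (3/2)
8. 4488.189ms @ 19/2 + 708.661ms (3/2)
9. 5196.85ms @ 11 + 236.22ms (1/2)
10. 5433.071ms @ 23/2 + 236.22ms (1/2)
11. 5669.291ms @ 12 + 472.441ms (1)
12. 6141.732ms @ 13 + 472.441ms (1)
13. 6614.173ms @ 14 + 944.882ms (2)

note 11 onset = 12b = 5669.291ms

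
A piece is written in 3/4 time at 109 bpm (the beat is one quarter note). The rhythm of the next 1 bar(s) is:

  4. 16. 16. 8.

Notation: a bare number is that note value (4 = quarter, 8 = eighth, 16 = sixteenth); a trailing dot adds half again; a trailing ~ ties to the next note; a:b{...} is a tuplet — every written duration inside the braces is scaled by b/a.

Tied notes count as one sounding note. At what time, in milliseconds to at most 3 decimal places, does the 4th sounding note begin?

1. 0.0ms @ 0 + 825.688ms (3/2)
2. 825.688ms @ 3/2 + 206.422ms (3/8)
3. 1032.11ms @ 15/8 + 206.422ms (3/8)
4. 1238.532ms @ 9/4 + 412.844ms (3/4)

note 4 onset = 9/4b = 1238.532ms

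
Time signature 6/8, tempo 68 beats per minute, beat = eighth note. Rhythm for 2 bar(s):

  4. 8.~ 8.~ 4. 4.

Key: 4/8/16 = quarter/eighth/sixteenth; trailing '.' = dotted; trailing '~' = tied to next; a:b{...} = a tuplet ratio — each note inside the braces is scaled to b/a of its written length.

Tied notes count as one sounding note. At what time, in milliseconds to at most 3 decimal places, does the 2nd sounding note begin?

1. 0.0ms @ 0 + 2647.059ms (3)
2. 2647.059ms @ 3 + 5294.118ms (6)
3. 7941.176ms @ 9 + 2647.059ms (3)

note 2 onset = 3b = 2647.059ms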